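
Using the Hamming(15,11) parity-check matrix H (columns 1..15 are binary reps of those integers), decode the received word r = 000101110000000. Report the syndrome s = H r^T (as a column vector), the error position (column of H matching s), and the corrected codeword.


s = (1, 1, 0, 1)^T, error position = 13, corrected codeword c = 000101110000100

Compute s = H r^T mod 2 one row at a time:
  s_1 = 1 + 0 + 0 + 0 + 0 + 0 + 0 + 0 = 1 ≡ 1 (mod 2).
  s_2 = 1 + 0 + 1 + 1 + 0 + 0 + 0 + 0 = 3 ≡ 1 (mod 2).
  s_3 = 0 + 0 + 1 + 1 + 0 + 0 + 0 + 0 = 2 ≡ 0 (mod 2).
  s_4 = 0 + 0 + 0 + 1 + 0 + 0 + 0 + 0 = 1 ≡ 1 (mod 2).
s = (1, 1, 0, 1)^T — this equals column 13 of H (binary 1101), so error is at position 13.
Correct: flip bit 13 of r = 000101110000000 to get c = 000101110000100.


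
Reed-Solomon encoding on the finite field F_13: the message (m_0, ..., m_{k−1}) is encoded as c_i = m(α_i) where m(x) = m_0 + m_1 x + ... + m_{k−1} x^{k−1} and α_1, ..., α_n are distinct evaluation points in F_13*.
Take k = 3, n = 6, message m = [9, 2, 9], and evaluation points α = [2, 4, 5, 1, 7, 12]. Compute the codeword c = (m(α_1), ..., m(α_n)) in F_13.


c = [10, 5, 10, 7, 9, 3]

Message polynomial: m(x) = 9 + 2·x + 9·x^2 (mod 13).
For each evaluation point α_i, compute m(α_i) mod 13:
  α_1 = 2: Horner steps 9 → 7 → 10, so m(2) = 10.
  α_2 = 4: Horner steps 9 → 12 → 5, so m(4) = 5.
  α_3 = 5: Horner steps 9 → 8 → 10, so m(5) = 10.
  α_4 = 1: Horner steps 9 → 11 → 7, so m(1) = 7.
  α_5 = 7: Horner steps 9 → 0 → 9, so m(7) = 9.
  α_6 = 12: Horner steps 9 → 6 → 3, so m(12) = 3.
Codeword c = [10, 5, 10, 7, 9, 3] ∈ F_13^6.


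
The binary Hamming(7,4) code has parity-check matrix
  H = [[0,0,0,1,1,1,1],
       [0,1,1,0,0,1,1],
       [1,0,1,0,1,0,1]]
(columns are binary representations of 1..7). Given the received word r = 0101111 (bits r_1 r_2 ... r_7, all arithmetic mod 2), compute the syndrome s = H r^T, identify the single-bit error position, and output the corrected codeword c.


s = (0, 1, 0)^T, error position = 2, corrected codeword c = 0001111

Compute s = H r^T mod 2 one row at a time:
  s_1 = 1 + 1 + 1 + 1 = 4 ≡ 0 (mod 2).
  s_2 = 1 + 0 + 1 + 1 = 3 ≡ 1 (mod 2).
  s_3 = 0 + 0 + 1 + 1 = 2 ≡ 0 (mod 2).
s = (0, 1, 0)^T — this equals column 2 of H (binary 010), so error is at position 2.
Correct: flip bit 2 of r = 0101111 to get c = 0001111.


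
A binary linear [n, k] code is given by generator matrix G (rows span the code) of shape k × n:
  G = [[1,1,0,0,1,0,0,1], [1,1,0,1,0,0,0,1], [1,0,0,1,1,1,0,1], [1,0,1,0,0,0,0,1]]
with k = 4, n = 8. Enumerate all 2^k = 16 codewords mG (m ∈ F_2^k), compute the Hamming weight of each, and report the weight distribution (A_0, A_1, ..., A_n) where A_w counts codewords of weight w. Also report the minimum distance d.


Weight distribution: A_0 = 1, A_2 = 2, A_3 = 6, A_4 = 3, A_5 = 2, A_6 = 2. Minimum distance d = 2.

Enumerate all 2^4 = 16 messages m ∈ F_2^4.
For each, compute codeword c = mG in F_2^8, then tally its weight.
  m = 0000 → c = 00000000, weight = 0.
  m = 1000 → c = 11001001, weight = 4.
  m = 0100 → c = 11010001, weight = 4.
  m = 1100 → c = 00011000, weight = 2.
  m = 0010 → c = 10011101, weight = 5.
  m = 1010 → c = 01010100, weight = 3.
  m = 0110 → c = 01001100, weight = 3.
  m = 1110 → c = 10000101, weight = 3.
  m = 0001 → c = 10100001, weight = 3.
  m = 1001 → c = 01101000, weight = 3.
  m = 0101 → c = 01110000, weight = 3.
  m = 1101 → c = 10111001, weight = 5.
  m = 0011 → c = 00111100, weight = 4.
  m = 1011 → c = 11110101, weight = 6.
  m = 0111 → c = 11101101, weight = 6.
  m = 1111 → c = 00100100, weight = 2.
Tally weights:
  weight 0: 1 codewords.
  weight 2: 2 codewords.
  weight 3: 6 codewords.
  weight 4: 3 codewords.
  weight 5: 2 codewords.
  weight 6: 2 codewords.
Minimum distance d = smallest w > 0 with A_w > 0 = 2.
Sanity: Σ A_w = 16 = 2^4 = 16 ✓.


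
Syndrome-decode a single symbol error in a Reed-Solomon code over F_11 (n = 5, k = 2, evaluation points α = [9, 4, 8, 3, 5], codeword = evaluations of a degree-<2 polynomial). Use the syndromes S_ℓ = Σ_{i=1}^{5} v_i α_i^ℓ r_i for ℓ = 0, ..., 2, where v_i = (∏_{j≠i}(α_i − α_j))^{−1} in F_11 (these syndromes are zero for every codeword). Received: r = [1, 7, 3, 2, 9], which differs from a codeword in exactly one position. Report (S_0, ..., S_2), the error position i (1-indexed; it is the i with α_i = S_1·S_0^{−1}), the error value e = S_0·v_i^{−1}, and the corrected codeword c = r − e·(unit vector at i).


S = (9, 3, 1), error at position 2, error magnitude e = 7, c = [1, 0, 3, 2, 9].

Step 1: column multipliers v_i = (∏_{j≠i}(α_i − α_j))^{−1} mod 11.
  i = 1 (α = 9): (9−4)(9−8)(9−3)(9−5) = 5·1·6·4 = 120 ≡ 10, so v_1 = 10^{−1} = 10 (mod 11).
  i = 2 (α = 4): (4−9)(4−8)(4−3)(4−5) = (−5)·(−4)·1·(−1) = −20 ≡ 2, so v_2 = 2^{−1} = 6 (mod 11).
  i = 3 (α = 8): (8−9)(8−4)(8−3)(8−5) = (−1)·4·5·3 = −60 ≡ 6, so v_3 = 6^{−1} = 2 (mod 11).
  i = 4 (α = 3): (3−9)(3−4)(3−8)(3−5) = (−6)·(−1)·(−5)·(−2) = 60 ≡ 5, so v_4 = 5^{−1} = 9 (mod 11).
  i = 5 (α = 5): (5−9)(5−4)(5−8)(5−3) = (−4)·1·(−3)·2 = 24 ≡ 2, so v_5 = 2^{−1} = 6 (mod 11).
  v = [10, 6, 2, 9, 6].
Step 2: syndromes of r = [1, 7, 3, 2, 9] (all sums mod 11).
  S_0 = Σ v_i r_i = 10·1 + 6·7 + 2·3 + 9·2 + 6·9 = 130 ≡ 9.
  S_1 = Σ v_i α_i r_i = 10·9·1 + 6·4·7 + 2·8·3 + 9·3·2 + 6·5·9 = 630 ≡ 3.
  α_i^2 mod 11 = [4, 5, 9, 9, 3].
  S_2 = Σ v_i α_i^2 r_i = 10·4·1 + 6·5·7 + 2·9·3 + 9·9·2 + 6·3·9 = 628 ≡ 1.
  S = (9, 3, 1) ≠ 0, so r is not a codeword (an error is present).
Step 3: locate the error. For a single error e at position i, S_ℓ = v_i·e·α_i^ℓ, so α_err = S_1/S_0.
  S_0^{−1} = 9^{−1} = 5 (mod 11), so α_err = 3·5 = 15 ≡ 4 = α_2. Error position i = 2.
  Consistency check: S_2/S_1 = 1·4 = 4 ≡ 4 = α_err ✓ (single-error assumption holds).
Step 4: error magnitude e = S_0/v_2 = S_0·∏_{j≠2}(α_2 − α_j) = 9·2 = 18 ≡ 7 (mod 11).
Step 5: correct position 2: c_2 = r_2 − e = 7 − 7 ≡ 0 (mod 11). Hence c = [1, 0, 3, 2, 9].
  Check: interpolating c through the α_i gives m(x) = 8 + 9·x (degree < 2) with m(α_i) = c_i for every i, so c is indeed a codeword.


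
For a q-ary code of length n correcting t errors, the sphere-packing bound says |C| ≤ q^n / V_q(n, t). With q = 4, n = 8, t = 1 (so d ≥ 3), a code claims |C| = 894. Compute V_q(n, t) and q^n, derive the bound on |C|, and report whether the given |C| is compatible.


V_q(n, t) = 25, q^n = 65536, Hamming bound = 2621, |C| = 894 ≤ bound (satisfied).

Step 1: Compute V_q(n, t) = Σ_{j=0}^1 C(n, j) (q−1)^j.
  j = 0: C(8,0)·(3)^0 = 1·1 = 1.
  j = 1: C(8,1)·(3)^1 = 8·3 = 24.
  V_q(n, t) = 1 + 24 = 25.
Step 2: q^n = 4^8 = 65536.
Step 3: Hamming bound ⌊q^n / V_q(n,t)⌋ = ⌊65536/25⌋ = 2621.
Step 4: Compare |C| = 894 to 2621: satisfied.
The claimed |C| lies below the Hamming bound.


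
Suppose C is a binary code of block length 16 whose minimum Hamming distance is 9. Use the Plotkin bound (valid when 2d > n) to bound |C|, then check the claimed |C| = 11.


Plotkin bound M ≤ 8; given |C| = 11 > bound (violated).

Check applicability: 2d = 18, n = 16.
2d − n = 2 > 0, so Plotkin applies.
Compute d/(2d−n) = 9/2 ≈ 4.5000.
⌊d/(2d−n)⌋ = 4.
Plotkin bound: M ≤ 2·4 = 8.
Given |C| = 11, check: VIOLATED.
This |C| is above the Plotkin bound, so no binary code with n = 16, d = 9 and 11 codewords exists.


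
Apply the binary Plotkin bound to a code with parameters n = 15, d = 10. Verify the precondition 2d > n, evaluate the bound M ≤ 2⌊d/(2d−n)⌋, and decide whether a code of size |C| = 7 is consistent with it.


Plotkin bound M ≤ 4; given |C| = 7 > bound (violated).

Check applicability: 2d = 20, n = 15.
2d − n = 5 > 0, so Plotkin applies.
Compute d/(2d−n) = 10/5 ≈ 2.0000.
⌊d/(2d−n)⌋ = 2.
Plotkin bound: M ≤ 2·2 = 4.
Given |C| = 7, check: VIOLATED.
This |C| is above the Plotkin bound, so no binary code with n = 15, d = 10 and 7 codewords exists.


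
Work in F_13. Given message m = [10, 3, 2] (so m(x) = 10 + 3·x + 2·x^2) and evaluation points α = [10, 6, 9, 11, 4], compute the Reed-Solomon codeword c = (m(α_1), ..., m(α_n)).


c = [6, 9, 4, 12, 2]

Message polynomial: m(x) = 10 + 3·x + 2·x^2 (mod 13).
For each evaluation point α_i, compute m(α_i) mod 13:
  α_1 = 10: Horner steps 2 → 10 → 6, so m(10) = 6.
  α_2 = 6: Horner steps 2 → 2 → 9, so m(6) = 9.
  α_3 = 9: Horner steps 2 → 8 → 4, so m(9) = 4.
  α_4 = 11: Horner steps 2 → 12 → 12, so m(11) = 12.
  α_5 = 4: Horner steps 2 → 11 → 2, so m(4) = 2.
Codeword c = [6, 9, 4, 12, 2] ∈ F_13^5.


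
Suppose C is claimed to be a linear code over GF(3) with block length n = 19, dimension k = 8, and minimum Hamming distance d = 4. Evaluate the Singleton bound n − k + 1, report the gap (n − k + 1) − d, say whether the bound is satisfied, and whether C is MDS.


Singleton RHS = n − k + 1 = 12, slack = 8, bound satisfied, not MDS.

Singleton bound: d ≤ n − k + 1.
Here n = 19, k = 8, so n − k + 1 = 12.
Given d = 4, check d ≤ 12: YES.
Slack = (n − k + 1) − d = 8.
The code is NOT MDS (slack = 8 > 0).
Description: the claimed parameters are [19, 8, 4]_3; such a code would be non-MDS.


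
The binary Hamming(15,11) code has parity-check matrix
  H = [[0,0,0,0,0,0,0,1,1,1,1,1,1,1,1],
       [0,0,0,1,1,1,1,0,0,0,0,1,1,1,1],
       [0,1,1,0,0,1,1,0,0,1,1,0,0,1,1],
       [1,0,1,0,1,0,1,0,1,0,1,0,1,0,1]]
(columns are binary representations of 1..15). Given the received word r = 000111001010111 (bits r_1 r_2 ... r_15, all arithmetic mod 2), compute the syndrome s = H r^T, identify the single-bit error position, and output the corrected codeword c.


s = (1, 0, 0, 1)^T, error position = 9, corrected codeword c = 000111000010111

Compute s = H r^T mod 2 one row at a time:
  s_1 = 0 + 1 + 0 + 1 + 0 + 1 + 1 + 1 = 5 ≡ 1 (mod 2).
  s_2 = 1 + 1 + 1 + 0 + 0 + 1 + 1 + 1 = 6 ≡ 0 (mod 2).
  s_3 = 0 + 0 + 1 + 0 + 0 + 1 + 1 + 1 = 4 ≡ 0 (mod 2).
  s_4 = 0 + 0 + 1 + 0 + 1 + 1 + 1 + 1 = 5 ≡ 1 (mod 2).
s = (1, 0, 0, 1)^T — this equals column 9 of H (binary 1001), so error is at position 9.
Correct: flip bit 9 of r = 000111001010111 to get c = 000111000010111.


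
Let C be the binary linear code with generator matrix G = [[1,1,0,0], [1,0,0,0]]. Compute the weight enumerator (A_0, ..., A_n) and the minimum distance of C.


Weight distribution: A_0 = 1, A_1 = 2, A_2 = 1. Minimum distance d = 1.

Enumerate all 2^2 = 4 messages m ∈ F_2^2.
For each, compute codeword c = mG in F_2^4, then tally its weight.
  m = 00 → c = 0000, weight = 0.
  m = 10 → c = 1100, weight = 2.
  m = 01 → c = 1000, weight = 1.
  m = 11 → c = 0100, weight = 1.
Tally weights:
  weight 0: 1 codewords.
  weight 1: 2 codewords.
  weight 2: 1 codewords.
Minimum distance d = smallest w > 0 with A_w > 0 = 1.
Sanity: Σ A_w = 4 = 2^2 = 4 ✓.


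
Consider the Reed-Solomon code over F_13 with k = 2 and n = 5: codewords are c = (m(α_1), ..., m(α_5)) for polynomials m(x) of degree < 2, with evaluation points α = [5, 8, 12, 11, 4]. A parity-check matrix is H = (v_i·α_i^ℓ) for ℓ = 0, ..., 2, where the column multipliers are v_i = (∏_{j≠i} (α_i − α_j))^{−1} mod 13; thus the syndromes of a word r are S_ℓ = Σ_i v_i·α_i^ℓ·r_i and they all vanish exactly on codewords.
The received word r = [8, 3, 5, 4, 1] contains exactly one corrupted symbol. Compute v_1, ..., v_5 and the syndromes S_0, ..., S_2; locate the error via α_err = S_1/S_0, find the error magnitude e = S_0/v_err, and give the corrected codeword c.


S = (8, 10, 6), error at position 4, error magnitude e = 6, c = [8, 3, 5, 11, 1].

Step 1: column multipliers v_i = (∏_{j≠i}(α_i − α_j))^{−1} mod 13.
  i = 1 (α = 5): (5−8)(5−12)(5−11)(5−4) = (−3)·(−7)·(−6)·1 = −126 ≡ 4, so v_1 = 4^{−1} = 10 (mod 13).
  i = 2 (α = 8): (8−5)(8−12)(8−11)(8−4) = 3·(−4)·(−3)·4 = 144 ≡ 1, so v_2 = 1^{−1} = 1 (mod 13).
  i = 3 (α = 12): (12−5)(12−8)(12−11)(12−4) = 7·4·1·8 = 224 ≡ 3, so v_3 = 3^{−1} = 9 (mod 13).
  i = 4 (α = 11): (11−5)(11−8)(11−12)(11−4) = 6·3·(−1)·7 = −126 ≡ 4, so v_4 = 4^{−1} = 10 (mod 13).
  i = 5 (α = 4): (4−5)(4−8)(4−12)(4−11) = (−1)·(−4)·(−8)·(−7) = 224 ≡ 3, so v_5 = 3^{−1} = 9 (mod 13).
  v = [10, 1, 9, 10, 9].
Step 2: syndromes of r = [8, 3, 5, 4, 1] (all sums mod 13).
  S_0 = Σ v_i r_i = 10·8 + 1·3 + 9·5 + 10·4 + 9·1 = 177 ≡ 8.
  S_1 = Σ v_i α_i r_i = 10·5·8 + 1·8·3 + 9·12·5 + 10·11·4 + 9·4·1 = 1440 ≡ 10.
  α_i^2 mod 13 = [12, 12, 1, 4, 3].
  S_2 = Σ v_i α_i^2 r_i = 10·12·8 + 1·12·3 + 9·1·5 + 10·4·4 + 9·3·1 = 1228 ≡ 6.
  S = (8, 10, 6) ≠ 0, so r is not a codeword (an error is present).
Step 3: locate the error. For a single error e at position i, S_ℓ = v_i·e·α_i^ℓ, so α_err = S_1/S_0.
  S_0^{−1} = 8^{−1} = 5 (mod 13), so α_err = 10·5 = 50 ≡ 11 = α_4. Error position i = 4.
  Consistency check: S_2/S_1 = 6·4 = 24 ≡ 11 = α_err ✓ (single-error assumption holds).
Step 4: error magnitude e = S_0/v_4 = S_0·∏_{j≠4}(α_4 − α_j) = 8·4 = 32 ≡ 6 (mod 13).
Step 5: correct position 4: c_4 = r_4 − e = 4 − 6 ≡ 11 (mod 13). Hence c = [8, 3, 5, 11, 1].
  Check: interpolating c through the α_i gives m(x) = 12 + 7·x (degree < 2) with m(α_i) = c_i for every i, so c is indeed a codeword.


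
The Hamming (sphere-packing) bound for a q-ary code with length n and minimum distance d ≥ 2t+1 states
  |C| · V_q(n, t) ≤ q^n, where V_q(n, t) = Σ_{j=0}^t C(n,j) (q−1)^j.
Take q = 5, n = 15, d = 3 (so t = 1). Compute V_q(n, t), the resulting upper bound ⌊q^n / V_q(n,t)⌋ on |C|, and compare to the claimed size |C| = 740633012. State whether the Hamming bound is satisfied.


V_q(n, t) = 61, q^n = 30517578125, Hamming bound = 500288165, |C| = 740633012 > bound (violated).

Step 1: Compute V_q(n, t) = Σ_{j=0}^1 C(n, j) (q−1)^j.
  j = 0: C(15,0)·(4)^0 = 1·1 = 1.
  j = 1: C(15,1)·(4)^1 = 15·4 = 60.
  V_q(n, t) = 1 + 60 = 61.
Step 2: q^n = 5^15 = 30517578125.
Step 3: Hamming bound ⌊q^n / V_q(n,t)⌋ = ⌊30517578125/61⌋ = 500288165.
Step 4: Compare |C| = 740633012 to 500288165: violated.
The claimed |C| lies above the Hamming bound, so no 5-ary code of length 15 with d ≥ 3 can have 740633012 codewords.


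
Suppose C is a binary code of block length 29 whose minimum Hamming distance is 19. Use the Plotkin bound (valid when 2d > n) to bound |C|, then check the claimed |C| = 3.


Plotkin bound M ≤ 4; given |C| = 3 ≤ bound (satisfied).

Check applicability: 2d = 38, n = 29.
2d − n = 9 > 0, so Plotkin applies.
Compute d/(2d−n) = 19/9 ≈ 2.1111.
⌊d/(2d−n)⌋ = 2.
Plotkin bound: M ≤ 2·2 = 4.
Given |C| = 3, check: satisfied.
This |C| is below the Plotkin bound.


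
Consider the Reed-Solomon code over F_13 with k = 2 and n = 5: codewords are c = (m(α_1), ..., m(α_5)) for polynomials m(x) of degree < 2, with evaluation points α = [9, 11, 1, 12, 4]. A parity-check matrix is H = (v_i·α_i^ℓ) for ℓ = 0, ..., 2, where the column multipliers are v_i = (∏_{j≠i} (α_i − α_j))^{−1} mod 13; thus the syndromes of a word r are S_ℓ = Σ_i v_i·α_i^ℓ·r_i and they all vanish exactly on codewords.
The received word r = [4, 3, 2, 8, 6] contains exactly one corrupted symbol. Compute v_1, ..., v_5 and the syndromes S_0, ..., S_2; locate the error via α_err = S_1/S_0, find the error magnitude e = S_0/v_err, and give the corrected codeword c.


S = (6, 1, 11), error at position 2, error magnitude e = 5, c = [4, 11, 2, 8, 6].

Step 1: column multipliers v_i = (∏_{j≠i}(α_i − α_j))^{−1} mod 13.
  i = 1 (α = 9): (9−11)(9−1)(9−12)(9−4) = (−2)·8·(−3)·5 = 240 ≡ 6, so v_1 = 6^{−1} = 11 (mod 13).
  i = 2 (α = 11): (11−9)(11−1)(11−12)(11−4) = 2·10·(−1)·7 = −140 ≡ 3, so v_2 = 3^{−1} = 9 (mod 13).
  i = 3 (α = 1): (1−9)(1−11)(1−12)(1−4) = (−8)·(−10)·(−11)·(−3) = 2640 ≡ 1, so v_3 = 1^{−1} = 1 (mod 13).
  i = 4 (α = 12): (12−9)(12−11)(12−1)(12−4) = 3·1·11·8 = 264 ≡ 4, so v_4 = 4^{−1} = 10 (mod 13).
  i = 5 (α = 4): (4−9)(4−11)(4−1)(4−12) = (−5)·(−7)·3·(−8) = −840 ≡ 5, so v_5 = 5^{−1} = 8 (mod 13).
  v = [11, 9, 1, 10, 8].
Step 2: syndromes of r = [4, 3, 2, 8, 6] (all sums mod 13).
  S_0 = Σ v_i r_i = 11·4 + 9·3 + 1·2 + 10·8 + 8·6 = 201 ≡ 6.
  S_1 = Σ v_i α_i r_i = 11·9·4 + 9·11·3 + 1·1·2 + 10·12·8 + 8·4·6 = 1847 ≡ 1.
  α_i^2 mod 13 = [3, 4, 1, 1, 3].
  S_2 = Σ v_i α_i^2 r_i = 11·3·4 + 9·4·3 + 1·1·2 + 10·1·8 + 8·3·6 = 466 ≡ 11.
  S = (6, 1, 11) ≠ 0, so r is not a codeword (an error is present).
Step 3: locate the error. For a single error e at position i, S_ℓ = v_i·e·α_i^ℓ, so α_err = S_1/S_0.
  S_0^{−1} = 6^{−1} = 11 (mod 13), so α_err = 1·11 = 11 ≡ 11 = α_2. Error position i = 2.
  Consistency check: S_2/S_1 = 11·1 = 11 ≡ 11 = α_err ✓ (single-error assumption holds).
Step 4: error magnitude e = S_0/v_2 = S_0·∏_{j≠2}(α_2 − α_j) = 6·3 = 18 ≡ 5 (mod 13).
Step 5: correct position 2: c_2 = r_2 − e = 3 − 5 ≡ 11 (mod 13). Hence c = [4, 11, 2, 8, 6].
  Check: interpolating c through the α_i gives m(x) = 5 + 10·x (degree < 2) with m(α_i) = c_i for every i, so c is indeed a codeword.


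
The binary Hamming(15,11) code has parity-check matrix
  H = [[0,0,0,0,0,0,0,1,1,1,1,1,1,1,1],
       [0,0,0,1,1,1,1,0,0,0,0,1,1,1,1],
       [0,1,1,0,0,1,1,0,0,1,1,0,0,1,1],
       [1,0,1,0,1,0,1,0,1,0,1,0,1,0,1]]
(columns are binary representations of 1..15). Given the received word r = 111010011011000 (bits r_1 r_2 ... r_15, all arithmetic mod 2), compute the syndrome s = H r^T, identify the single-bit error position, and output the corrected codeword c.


s = (0, 0, 1, 1)^T, error position = 3, corrected codeword c = 110010011011000

Compute s = H r^T mod 2 one row at a time:
  s_1 = 1 + 1 + 0 + 1 + 1 + 0 + 0 + 0 = 4 ≡ 0 (mod 2).
  s_2 = 0 + 1 + 0 + 0 + 1 + 0 + 0 + 0 = 2 ≡ 0 (mod 2).
  s_3 = 1 + 1 + 0 + 0 + 0 + 1 + 0 + 0 = 3 ≡ 1 (mod 2).
  s_4 = 1 + 1 + 1 + 0 + 1 + 1 + 0 + 0 = 5 ≡ 1 (mod 2).
s = (0, 0, 1, 1)^T — this equals column 3 of H (binary 0011), so error is at position 3.
Correct: flip bit 3 of r = 111010011011000 to get c = 110010011011000.


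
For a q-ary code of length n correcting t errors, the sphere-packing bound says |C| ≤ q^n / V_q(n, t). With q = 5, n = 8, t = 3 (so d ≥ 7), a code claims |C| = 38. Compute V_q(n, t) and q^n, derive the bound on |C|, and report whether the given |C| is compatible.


V_q(n, t) = 4065, q^n = 390625, Hamming bound = 96, |C| = 38 ≤ bound (satisfied).

Step 1: Compute V_q(n, t) = Σ_{j=0}^3 C(n, j) (q−1)^j.
  j = 0: C(8,0)·(4)^0 = 1·1 = 1.
  j = 1: C(8,1)·(4)^1 = 8·4 = 32.
  j = 2: C(8,2)·(4)^2 = 28·16 = 448.
  j = 3: C(8,3)·(4)^3 = 56·64 = 3584.
  V_q(n, t) = 1 + 32 + 448 + 3584 = 4065.
Step 2: q^n = 5^8 = 390625.
Step 3: Hamming bound ⌊q^n / V_q(n,t)⌋ = ⌊390625/4065⌋ = 96.
Step 4: Compare |C| = 38 to 96: satisfied.
The claimed |C| lies below the Hamming bound.


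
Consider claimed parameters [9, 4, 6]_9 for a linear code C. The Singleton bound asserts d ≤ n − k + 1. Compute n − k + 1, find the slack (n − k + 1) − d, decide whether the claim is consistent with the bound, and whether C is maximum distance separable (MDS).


Singleton RHS = n − k + 1 = 6, slack = 0, bound satisfied, MDS.

Singleton bound: d ≤ n − k + 1.
Here n = 9, k = 4, so n − k + 1 = 6.
Given d = 6, check d ≤ 6: YES.
Slack = (n − k + 1) − d = 0.
The code is MDS (slack = 0).
Description: the claimed parameters are [9, 4, 6]_9; such a code would be MDS (meets Singleton bound).


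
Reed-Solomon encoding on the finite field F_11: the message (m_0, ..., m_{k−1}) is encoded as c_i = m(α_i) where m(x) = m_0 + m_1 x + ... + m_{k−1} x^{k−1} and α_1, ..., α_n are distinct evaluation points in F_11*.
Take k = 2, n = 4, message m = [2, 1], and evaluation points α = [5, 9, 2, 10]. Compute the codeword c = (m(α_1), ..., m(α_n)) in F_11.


c = [7, 0, 4, 1]

Message polynomial: m(x) = 2 + 1·x (mod 11).
For each evaluation point α_i, compute m(α_i) mod 11:
  α_1 = 5: Horner steps 1 → 7, so m(5) = 7.
  α_2 = 9: Horner steps 1 → 0, so m(9) = 0.
  α_3 = 2: Horner steps 1 → 4, so m(2) = 4.
  α_4 = 10: Horner steps 1 → 1, so m(10) = 1.
Codeword c = [7, 0, 4, 1] ∈ F_11^4.


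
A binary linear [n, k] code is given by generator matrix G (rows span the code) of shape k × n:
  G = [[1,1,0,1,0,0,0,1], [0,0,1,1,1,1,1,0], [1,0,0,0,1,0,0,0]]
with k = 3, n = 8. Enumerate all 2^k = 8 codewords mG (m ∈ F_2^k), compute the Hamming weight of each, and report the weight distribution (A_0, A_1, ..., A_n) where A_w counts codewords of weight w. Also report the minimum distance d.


Weight distribution: A_0 = 1, A_2 = 1, A_4 = 2, A_5 = 3, A_7 = 1. Minimum distance d = 2.

Enumerate all 2^3 = 8 messages m ∈ F_2^3.
For each, compute codeword c = mG in F_2^8, then tally its weight.
  m = 000 → c = 00000000, weight = 0.
  m = 100 → c = 11010001, weight = 4.
  m = 010 → c = 00111110, weight = 5.
  m = 110 → c = 11101111, weight = 7.
  m = 001 → c = 10001000, weight = 2.
  m = 101 → c = 01011001, weight = 4.
  m = 011 → c = 10110110, weight = 5.
  m = 111 → c = 01100111, weight = 5.
Tally weights:
  weight 0: 1 codewords.
  weight 2: 1 codewords.
  weight 4: 2 codewords.
  weight 5: 3 codewords.
  weight 7: 1 codewords.
Minimum distance d = smallest w > 0 with A_w > 0 = 2.
Sanity: Σ A_w = 8 = 2^3 = 8 ✓.


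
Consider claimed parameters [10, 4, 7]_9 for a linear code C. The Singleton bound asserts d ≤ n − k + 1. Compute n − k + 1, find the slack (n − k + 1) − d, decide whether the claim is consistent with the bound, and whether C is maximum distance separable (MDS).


Singleton RHS = n − k + 1 = 7, slack = 0, bound satisfied, MDS.

Singleton bound: d ≤ n − k + 1.
Here n = 10, k = 4, so n − k + 1 = 7.
Given d = 7, check d ≤ 7: YES.
Slack = (n − k + 1) − d = 0.
The code is MDS (slack = 0).
Description: the claimed parameters are [10, 4, 7]_9; such a code would be MDS (meets Singleton bound).


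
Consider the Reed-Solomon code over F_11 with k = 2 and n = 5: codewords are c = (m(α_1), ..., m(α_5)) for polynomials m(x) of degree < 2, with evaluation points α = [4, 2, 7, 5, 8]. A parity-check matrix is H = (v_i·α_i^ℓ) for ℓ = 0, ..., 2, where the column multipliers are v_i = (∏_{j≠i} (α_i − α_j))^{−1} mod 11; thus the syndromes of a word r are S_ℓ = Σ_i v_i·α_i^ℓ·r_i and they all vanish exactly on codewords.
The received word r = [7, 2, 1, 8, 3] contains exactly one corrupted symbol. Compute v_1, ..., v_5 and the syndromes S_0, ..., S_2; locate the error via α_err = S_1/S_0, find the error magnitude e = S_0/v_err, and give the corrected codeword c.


S = (5, 9, 3), error at position 1, error magnitude e = 1, c = [6, 2, 1, 8, 3].

Step 1: column multipliers v_i = (∏_{j≠i}(α_i − α_j))^{−1} mod 11.
  i = 1 (α = 4): (4−2)(4−7)(4−5)(4−8) = 2·(−3)·(−1)·(−4) = −24 ≡ 9, so v_1 = 9^{−1} = 5 (mod 11).
  i = 2 (α = 2): (2−4)(2−7)(2−5)(2−8) = (−2)·(−5)·(−3)·(−6) = 180 ≡ 4, so v_2 = 4^{−1} = 3 (mod 11).
  i = 3 (α = 7): (7−4)(7−2)(7−5)(7−8) = 3·5·2·(−1) = −30 ≡ 3, so v_3 = 3^{−1} = 4 (mod 11).
  i = 4 (α = 5): (5−4)(5−2)(5−7)(5−8) = 1·3·(−2)·(−3) = 18 ≡ 7, so v_4 = 7^{−1} = 8 (mod 11).
  i = 5 (α = 8): (8−4)(8−2)(8−7)(8−5) = 4·6·1·3 = 72 ≡ 6, so v_5 = 6^{−1} = 2 (mod 11).
  v = [5, 3, 4, 8, 2].
Step 2: syndromes of r = [7, 2, 1, 8, 3] (all sums mod 11).
  S_0 = Σ v_i r_i = 5·7 + 3·2 + 4·1 + 8·8 + 2·3 = 115 ≡ 5.
  S_1 = Σ v_i α_i r_i = 5·4·7 + 3·2·2 + 4·7·1 + 8·5·8 + 2·8·3 = 548 ≡ 9.
  α_i^2 mod 11 = [5, 4, 5, 3, 9].
  S_2 = Σ v_i α_i^2 r_i = 5·5·7 + 3·4·2 + 4·5·1 + 8·3·8 + 2·9·3 = 465 ≡ 3.
  S = (5, 9, 3) ≠ 0, so r is not a codeword (an error is present).
Step 3: locate the error. For a single error e at position i, S_ℓ = v_i·e·α_i^ℓ, so α_err = S_1/S_0.
  S_0^{−1} = 5^{−1} = 9 (mod 11), so α_err = 9·9 = 81 ≡ 4 = α_1. Error position i = 1.
  Consistency check: S_2/S_1 = 3·5 = 15 ≡ 4 = α_err ✓ (single-error assumption holds).
Step 4: error magnitude e = S_0/v_1 = S_0·∏_{j≠1}(α_1 − α_j) = 5·9 = 45 ≡ 1 (mod 11).
Step 5: correct position 1: c_1 = r_1 − e = 7 − 1 ≡ 6 (mod 11). Hence c = [6, 2, 1, 8, 3].
  Check: interpolating c through the α_i gives m(x) = 9 + 2·x (degree < 2) with m(α_i) = c_i for every i, so c is indeed a codeword.


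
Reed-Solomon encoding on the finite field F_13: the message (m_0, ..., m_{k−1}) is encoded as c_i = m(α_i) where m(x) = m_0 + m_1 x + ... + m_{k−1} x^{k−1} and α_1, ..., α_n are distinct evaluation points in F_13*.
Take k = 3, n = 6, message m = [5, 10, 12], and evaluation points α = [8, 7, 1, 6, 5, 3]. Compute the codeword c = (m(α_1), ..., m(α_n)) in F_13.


c = [8, 0, 1, 3, 4, 0]

Message polynomial: m(x) = 5 + 10·x + 12·x^2 (mod 13).
For each evaluation point α_i, compute m(α_i) mod 13:
  α_1 = 8: Horner steps 12 → 2 → 8, so m(8) = 8.
  α_2 = 7: Horner steps 12 → 3 → 0, so m(7) = 0.
  α_3 = 1: Horner steps 12 → 9 → 1, so m(1) = 1.
  α_4 = 6: Horner steps 12 → 4 → 3, so m(6) = 3.
  α_5 = 5: Horner steps 12 → 5 → 4, so m(5) = 4.
  α_6 = 3: Horner steps 12 → 7 → 0, so m(3) = 0.
Codeword c = [8, 0, 1, 3, 4, 0] ∈ F_13^6.


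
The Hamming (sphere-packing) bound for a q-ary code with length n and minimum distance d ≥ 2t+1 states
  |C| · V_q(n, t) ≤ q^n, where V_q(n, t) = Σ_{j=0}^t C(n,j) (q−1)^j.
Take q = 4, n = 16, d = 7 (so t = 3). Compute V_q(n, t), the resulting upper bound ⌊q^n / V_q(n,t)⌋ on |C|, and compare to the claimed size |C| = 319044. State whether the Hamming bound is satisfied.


V_q(n, t) = 16249, q^n = 4294967296, Hamming bound = 264321, |C| = 319044 > bound (violated).

Step 1: Compute V_q(n, t) = Σ_{j=0}^3 C(n, j) (q−1)^j.
  j = 0: C(16,0)·(3)^0 = 1·1 = 1.
  j = 1: C(16,1)·(3)^1 = 16·3 = 48.
  j = 2: C(16,2)·(3)^2 = 120·9 = 1080.
  j = 3: C(16,3)·(3)^3 = 560·27 = 15120.
  V_q(n, t) = 1 + 48 + 1080 + 15120 = 16249.
Step 2: q^n = 4^16 = 4294967296.
Step 3: Hamming bound ⌊q^n / V_q(n,t)⌋ = ⌊4294967296/16249⌋ = 264321.
Step 4: Compare |C| = 319044 to 264321: violated.
The claimed |C| lies above the Hamming bound, so no 4-ary code of length 16 with d ≥ 7 can have 319044 codewords.


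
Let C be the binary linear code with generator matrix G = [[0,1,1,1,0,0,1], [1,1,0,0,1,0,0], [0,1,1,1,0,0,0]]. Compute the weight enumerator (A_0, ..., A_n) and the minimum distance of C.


Weight distribution: A_0 = 1, A_1 = 1, A_3 = 2, A_4 = 3, A_5 = 1. Minimum distance d = 1.

Enumerate all 2^3 = 8 messages m ∈ F_2^3.
For each, compute codeword c = mG in F_2^7, then tally its weight.
  m = 000 → c = 0000000, weight = 0.
  m = 100 → c = 0111001, weight = 4.
  m = 010 → c = 1100100, weight = 3.
  m = 110 → c = 1011101, weight = 5.
  m = 001 → c = 0111000, weight = 3.
  m = 101 → c = 0000001, weight = 1.
  m = 011 → c = 1011100, weight = 4.
  m = 111 → c = 1100101, weight = 4.
Tally weights:
  weight 0: 1 codewords.
  weight 1: 1 codewords.
  weight 3: 2 codewords.
  weight 4: 3 codewords.
  weight 5: 1 codewords.
Minimum distance d = smallest w > 0 with A_w > 0 = 1.
Sanity: Σ A_w = 8 = 2^3 = 8 ✓.


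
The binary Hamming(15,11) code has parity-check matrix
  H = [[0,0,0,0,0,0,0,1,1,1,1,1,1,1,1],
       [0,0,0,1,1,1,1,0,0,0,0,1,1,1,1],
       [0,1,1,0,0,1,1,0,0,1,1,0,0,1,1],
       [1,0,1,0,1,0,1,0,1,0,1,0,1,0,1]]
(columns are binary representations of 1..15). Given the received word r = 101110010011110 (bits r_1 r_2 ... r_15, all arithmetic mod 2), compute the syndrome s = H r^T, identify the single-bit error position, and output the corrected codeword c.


s = (1, 1, 1, 1)^T, error position = 15, corrected codeword c = 101110010011111

Compute s = H r^T mod 2 one row at a time:
  s_1 = 1 + 0 + 0 + 1 + 1 + 1 + 1 + 0 = 5 ≡ 1 (mod 2).
  s_2 = 1 + 1 + 0 + 0 + 1 + 1 + 1 + 0 = 5 ≡ 1 (mod 2).
  s_3 = 0 + 1 + 0 + 0 + 0 + 1 + 1 + 0 = 3 ≡ 1 (mod 2).
  s_4 = 1 + 1 + 1 + 0 + 0 + 1 + 1 + 0 = 5 ≡ 1 (mod 2).
s = (1, 1, 1, 1)^T — this equals column 15 of H (binary 1111), so error is at position 15.
Correct: flip bit 15 of r = 101110010011110 to get c = 101110010011111.


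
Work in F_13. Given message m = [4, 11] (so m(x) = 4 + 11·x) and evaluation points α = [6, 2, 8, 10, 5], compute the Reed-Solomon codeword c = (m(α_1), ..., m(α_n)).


c = [5, 0, 1, 10, 7]

Message polynomial: m(x) = 4 + 11·x (mod 13).
For each evaluation point α_i, compute m(α_i) mod 13:
  α_1 = 6: Horner steps 11 → 5, so m(6) = 5.
  α_2 = 2: Horner steps 11 → 0, so m(2) = 0.
  α_3 = 8: Horner steps 11 → 1, so m(8) = 1.
  α_4 = 10: Horner steps 11 → 10, so m(10) = 10.
  α_5 = 5: Horner steps 11 → 7, so m(5) = 7.
Codeword c = [5, 0, 1, 10, 7] ∈ F_13^5.


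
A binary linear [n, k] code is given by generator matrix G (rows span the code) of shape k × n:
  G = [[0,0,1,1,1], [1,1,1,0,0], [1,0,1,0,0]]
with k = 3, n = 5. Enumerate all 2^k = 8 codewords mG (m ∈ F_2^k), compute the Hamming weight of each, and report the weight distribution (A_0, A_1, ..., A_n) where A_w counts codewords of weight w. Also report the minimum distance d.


Weight distribution: A_0 = 1, A_1 = 1, A_2 = 1, A_3 = 3, A_4 = 2. Minimum distance d = 1.

Enumerate all 2^3 = 8 messages m ∈ F_2^3.
For each, compute codeword c = mG in F_2^5, then tally its weight.
  m = 000 → c = 00000, weight = 0.
  m = 100 → c = 00111, weight = 3.
  m = 010 → c = 11100, weight = 3.
  m = 110 → c = 11011, weight = 4.
  m = 001 → c = 10100, weight = 2.
  m = 101 → c = 10011, weight = 3.
  m = 011 → c = 01000, weight = 1.
  m = 111 → c = 01111, weight = 4.
Tally weights:
  weight 0: 1 codewords.
  weight 1: 1 codewords.
  weight 2: 1 codewords.
  weight 3: 3 codewords.
  weight 4: 2 codewords.
Minimum distance d = smallest w > 0 with A_w > 0 = 1.
Sanity: Σ A_w = 8 = 2^3 = 8 ✓.


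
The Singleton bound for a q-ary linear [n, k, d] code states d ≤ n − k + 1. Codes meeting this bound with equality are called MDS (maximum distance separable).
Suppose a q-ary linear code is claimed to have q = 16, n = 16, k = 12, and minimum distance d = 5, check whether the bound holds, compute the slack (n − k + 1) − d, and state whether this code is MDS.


Singleton RHS = n − k + 1 = 5, slack = 0, bound satisfied, MDS.

Singleton bound: d ≤ n − k + 1.
Here n = 16, k = 12, so n − k + 1 = 5.
Given d = 5, check d ≤ 5: YES.
Slack = (n − k + 1) − d = 0.
The code is MDS (slack = 0).
Description: the claimed parameters are [16, 12, 5]_16; such a code would be MDS (meets Singleton bound).


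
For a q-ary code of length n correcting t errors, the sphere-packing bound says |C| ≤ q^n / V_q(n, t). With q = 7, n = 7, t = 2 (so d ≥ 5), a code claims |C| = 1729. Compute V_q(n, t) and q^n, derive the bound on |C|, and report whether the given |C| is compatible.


V_q(n, t) = 799, q^n = 823543, Hamming bound = 1030, |C| = 1729 > bound (violated).

Step 1: Compute V_q(n, t) = Σ_{j=0}^2 C(n, j) (q−1)^j.
  j = 0: C(7,0)·(6)^0 = 1·1 = 1.
  j = 1: C(7,1)·(6)^1 = 7·6 = 42.
  j = 2: C(7,2)·(6)^2 = 21·36 = 756.
  V_q(n, t) = 1 + 42 + 756 = 799.
Step 2: q^n = 7^7 = 823543.
Step 3: Hamming bound ⌊q^n / V_q(n,t)⌋ = ⌊823543/799⌋ = 1030.
Step 4: Compare |C| = 1729 to 1030: violated.
The claimed |C| lies above the Hamming bound, so no 7-ary code of length 7 with d ≥ 5 can have 1729 codewords.


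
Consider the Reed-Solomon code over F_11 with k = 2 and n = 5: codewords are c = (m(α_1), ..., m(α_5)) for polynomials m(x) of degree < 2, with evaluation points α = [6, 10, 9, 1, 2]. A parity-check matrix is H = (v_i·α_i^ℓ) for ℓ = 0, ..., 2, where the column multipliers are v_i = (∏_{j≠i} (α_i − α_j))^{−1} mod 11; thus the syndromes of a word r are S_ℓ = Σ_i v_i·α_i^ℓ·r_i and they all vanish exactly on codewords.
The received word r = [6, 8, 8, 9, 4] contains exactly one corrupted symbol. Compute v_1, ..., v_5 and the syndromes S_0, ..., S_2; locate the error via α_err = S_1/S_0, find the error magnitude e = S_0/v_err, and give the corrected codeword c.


S = (9, 4, 3), error at position 3, error magnitude e = 6, c = [6, 8, 2, 9, 4].

Step 1: column multipliers v_i = (∏_{j≠i}(α_i − α_j))^{−1} mod 11.
  i = 1 (α = 6): (6−10)(6−9)(6−1)(6−2) = (−4)·(−3)·5·4 = 240 ≡ 9, so v_1 = 9^{−1} = 5 (mod 11).
  i = 2 (α = 10): (10−6)(10−9)(10−1)(10−2) = 4·1·9·8 = 288 ≡ 2, so v_2 = 2^{−1} = 6 (mod 11).
  i = 3 (α = 9): (9−6)(9−10)(9−1)(9−2) = 3·(−1)·8·7 = −168 ≡ 8, so v_3 = 8^{−1} = 7 (mod 11).
  i = 4 (α = 1): (1−6)(1−10)(1−9)(1−2) = (−5)·(−9)·(−8)·(−1) = 360 ≡ 8, so v_4 = 8^{−1} = 7 (mod 11).
  i = 5 (α = 2): (2−6)(2−10)(2−9)(2−1) = (−4)·(−8)·(−7)·1 = −224 ≡ 7, so v_5 = 7^{−1} = 8 (mod 11).
  v = [5, 6, 7, 7, 8].
Step 2: syndromes of r = [6, 8, 8, 9, 4] (all sums mod 11).
  S_0 = Σ v_i r_i = 5·6 + 6·8 + 7·8 + 7·9 + 8·4 = 229 ≡ 9.
  S_1 = Σ v_i α_i r_i = 5·6·6 + 6·10·8 + 7·9·8 + 7·1·9 + 8·2·4 = 1291 ≡ 4.
  α_i^2 mod 11 = [3, 1, 4, 1, 4].
  S_2 = Σ v_i α_i^2 r_i = 5·3·6 + 6·1·8 + 7·4·8 + 7·1·9 + 8·4·4 = 553 ≡ 3.
  S = (9, 4, 3) ≠ 0, so r is not a codeword (an error is present).
Step 3: locate the error. For a single error e at position i, S_ℓ = v_i·e·α_i^ℓ, so α_err = S_1/S_0.
  S_0^{−1} = 9^{−1} = 5 (mod 11), so α_err = 4·5 = 20 ≡ 9 = α_3. Error position i = 3.
  Consistency check: S_2/S_1 = 3·3 = 9 ≡ 9 = α_err ✓ (single-error assumption holds).
Step 4: error magnitude e = S_0/v_3 = S_0·∏_{j≠3}(α_3 − α_j) = 9·8 = 72 ≡ 6 (mod 11).
Step 5: correct position 3: c_3 = r_3 − e = 8 − 6 ≡ 2 (mod 11). Hence c = [6, 8, 2, 9, 4].
  Check: interpolating c through the α_i gives m(x) = 3 + 6·x (degree < 2) with m(α_i) = c_i for every i, so c is indeed a codeword.


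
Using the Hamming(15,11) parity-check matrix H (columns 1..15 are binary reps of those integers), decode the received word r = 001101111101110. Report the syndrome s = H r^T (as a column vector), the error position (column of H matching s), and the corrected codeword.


s = (0, 0, 1, 0)^T, error position = 2, corrected codeword c = 011101111101110

Compute s = H r^T mod 2 one row at a time:
  s_1 = 1 + 1 + 1 + 0 + 1 + 1 + 1 + 0 = 6 ≡ 0 (mod 2).
  s_2 = 1 + 0 + 1 + 1 + 1 + 1 + 1 + 0 = 6 ≡ 0 (mod 2).
  s_3 = 0 + 1 + 1 + 1 + 1 + 0 + 1 + 0 = 5 ≡ 1 (mod 2).
  s_4 = 0 + 1 + 0 + 1 + 1 + 0 + 1 + 0 = 4 ≡ 0 (mod 2).
s = (0, 0, 1, 0)^T — this equals column 2 of H (binary 0010), so error is at position 2.
Correct: flip bit 2 of r = 001101111101110 to get c = 011101111101110.


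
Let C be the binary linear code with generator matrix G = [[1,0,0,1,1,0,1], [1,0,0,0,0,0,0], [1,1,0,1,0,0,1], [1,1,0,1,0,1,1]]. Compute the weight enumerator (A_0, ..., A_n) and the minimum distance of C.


Weight distribution: A_0 = 1, A_1 = 2, A_2 = 2, A_3 = 4, A_4 = 5, A_5 = 2. Minimum distance d = 1.

Enumerate all 2^4 = 16 messages m ∈ F_2^4.
For each, compute codeword c = mG in F_2^7, then tally its weight.
  m = 0000 → c = 0000000, weight = 0.
  m = 1000 → c = 1001101, weight = 4.
  m = 0100 → c = 1000000, weight = 1.
  m = 1100 → c = 0001101, weight = 3.
  m = 0010 → c = 1101001, weight = 4.
  m = 1010 → c = 0100100, weight = 2.
  m = 0110 → c = 0101001, weight = 3.
  m = 1110 → c = 1100100, weight = 3.
  m = 0001 → c = 1101011, weight = 5.
  m = 1001 → c = 0100110, weight = 3.
  m = 0101 → c = 0101011, weight = 4.
  m = 1101 → c = 1100110, weight = 4.
  m = 0011 → c = 0000010, weight = 1.
  m = 1011 → c = 1001111, weight = 5.
  m = 0111 → c = 1000010, weight = 2.
  m = 1111 → c = 0001111, weight = 4.
Tally weights:
  weight 0: 1 codewords.
  weight 1: 2 codewords.
  weight 2: 2 codewords.
  weight 3: 4 codewords.
  weight 4: 5 codewords.
  weight 5: 2 codewords.
Minimum distance d = smallest w > 0 with A_w > 0 = 1.
Sanity: Σ A_w = 16 = 2^4 = 16 ✓.


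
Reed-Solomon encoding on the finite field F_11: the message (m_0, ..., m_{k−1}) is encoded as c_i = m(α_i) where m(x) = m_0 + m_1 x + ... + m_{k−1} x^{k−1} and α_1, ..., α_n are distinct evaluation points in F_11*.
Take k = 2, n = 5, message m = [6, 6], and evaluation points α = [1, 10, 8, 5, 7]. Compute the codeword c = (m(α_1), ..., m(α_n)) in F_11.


c = [1, 0, 10, 3, 4]

Message polynomial: m(x) = 6 + 6·x (mod 11).
For each evaluation point α_i, compute m(α_i) mod 11:
  α_1 = 1: Horner steps 6 → 1, so m(1) = 1.
  α_2 = 10: Horner steps 6 → 0, so m(10) = 0.
  α_3 = 8: Horner steps 6 → 10, so m(8) = 10.
  α_4 = 5: Horner steps 6 → 3, so m(5) = 3.
  α_5 = 7: Horner steps 6 → 4, so m(7) = 4.
Codeword c = [1, 0, 10, 3, 4] ∈ F_11^5.


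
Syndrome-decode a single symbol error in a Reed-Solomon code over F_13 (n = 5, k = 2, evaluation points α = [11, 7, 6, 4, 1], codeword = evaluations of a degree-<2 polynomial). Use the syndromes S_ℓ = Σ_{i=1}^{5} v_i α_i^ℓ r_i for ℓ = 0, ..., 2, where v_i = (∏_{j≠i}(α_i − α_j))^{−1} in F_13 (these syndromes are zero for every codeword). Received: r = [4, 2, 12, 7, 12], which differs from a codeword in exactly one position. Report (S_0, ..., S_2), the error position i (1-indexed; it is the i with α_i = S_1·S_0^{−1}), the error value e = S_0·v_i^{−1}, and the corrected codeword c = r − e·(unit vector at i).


S = (11, 1, 6), error at position 3, error magnitude e = 4, c = [4, 2, 8, 7, 12].

Step 1: column multipliers v_i = (∏_{j≠i}(α_i − α_j))^{−1} mod 13.
  i = 1 (α = 11): (11−7)(11−6)(11−4)(11−1) = 4·5·7·10 = 1400 ≡ 9, so v_1 = 9^{−1} = 3 (mod 13).
  i = 2 (α = 7): (7−11)(7−6)(7−4)(7−1) = (−4)·1·3·6 = −72 ≡ 6, so v_2 = 6^{−1} = 11 (mod 13).
  i = 3 (α = 6): (6−11)(6−7)(6−4)(6−1) = (−5)·(−1)·2·5 = 50 ≡ 11, so v_3 = 11^{−1} = 6 (mod 13).
  i = 4 (α = 4): (4−11)(4−7)(4−6)(4−1) = (−7)·(−3)·(−2)·3 = −126 ≡ 4, so v_4 = 4^{−1} = 10 (mod 13).
  i = 5 (α = 1): (1−11)(1−7)(1−6)(1−4) = (−10)·(−6)·(−5)·(−3) = 900 ≡ 3, so v_5 = 3^{−1} = 9 (mod 13).
  v = [3, 11, 6, 10, 9].
Step 2: syndromes of r = [4, 2, 12, 7, 12] (all sums mod 13).
  S_0 = Σ v_i r_i = 3·4 + 11·2 + 6·12 + 10·7 + 9·12 = 284 ≡ 11.
  S_1 = Σ v_i α_i r_i = 3·11·4 + 11·7·2 + 6·6·12 + 10·4·7 + 9·1·12 = 1106 ≡ 1.
  α_i^2 mod 13 = [4, 10, 10, 3, 1].
  S_2 = Σ v_i α_i^2 r_i = 3·4·4 + 11·10·2 + 6·10·12 + 10·3·7 + 9·1·12 = 1306 ≡ 6.
  S = (11, 1, 6) ≠ 0, so r is not a codeword (an error is present).
Step 3: locate the error. For a single error e at position i, S_ℓ = v_i·e·α_i^ℓ, so α_err = S_1/S_0.
  S_0^{−1} = 11^{−1} = 6 (mod 13), so α_err = 1·6 = 6 ≡ 6 = α_3. Error position i = 3.
  Consistency check: S_2/S_1 = 6·1 = 6 ≡ 6 = α_err ✓ (single-error assumption holds).
Step 4: error magnitude e = S_0/v_3 = S_0·∏_{j≠3}(α_3 − α_j) = 11·11 = 121 ≡ 4 (mod 13).
Step 5: correct position 3: c_3 = r_3 − e = 12 − 4 ≡ 8 (mod 13). Hence c = [4, 2, 8, 7, 12].
  Check: interpolating c through the α_i gives m(x) = 5 + 7·x (degree < 2) with m(α_i) = c_i for every i, so c is indeed a codeword.


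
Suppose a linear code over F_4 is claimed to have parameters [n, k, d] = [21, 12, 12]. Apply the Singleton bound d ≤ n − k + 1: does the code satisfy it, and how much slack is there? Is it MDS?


Singleton RHS = n − k + 1 = 10, slack = -2, bound violated (no such code; not MDS).

Singleton bound: d ≤ n − k + 1.
Here n = 21, k = 12, so n − k + 1 = 10.
Given d = 12, check d ≤ 10: NO.
Slack = (n − k + 1) − d = -2.
The slack is negative: d = 12 exceeds n − k + 1 = 10 by 2, so the Singleton bound is violated and no linear [21, 12, 12]_4 code can exist. In particular it is not MDS (MDS requires d = n − k + 1 exactly).
Description: the claimed parameters are [21, 12, 12]_4; such a code would be impossible (violates the Singleton bound).
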